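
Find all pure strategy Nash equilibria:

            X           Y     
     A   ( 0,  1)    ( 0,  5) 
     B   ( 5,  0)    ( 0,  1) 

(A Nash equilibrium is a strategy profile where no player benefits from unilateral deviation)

Nash equilibrium: (A, Y), (B, Y)

Work:
Best responses:
  P1 vs X: payoffs [0, 5] → best response B (payoff 5)
  P1 vs Y: payoffs [0, 0] → best response A/B (payoff 0)
  P2 vs A: payoffs [1, 5] → best response Y (payoff 5)
  P2 vs B: payoffs [0, 1] → best response Y (payoff 1)
Mutual best responses: (A,Y), (B,Y) → Nash equilibria.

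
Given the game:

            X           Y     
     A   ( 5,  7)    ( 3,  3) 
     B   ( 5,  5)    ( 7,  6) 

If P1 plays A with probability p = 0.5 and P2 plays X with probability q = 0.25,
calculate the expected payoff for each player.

E[P1] = 5.0, E[P2] = 4.875

Work:
E[P1] = p·q·π₁(A,X) + p·(1-q)·π₁(A,Y) + (1-p)·q·π₁(B,X) + (1-p)·(1-q)·π₁(B,Y)
= 0.5·0.25·5 + 0.5·0.75·3 + 0.5·0.25·5 + 0.5·0.75·7
= 5.0

E[P2] = 4.875 (similar calculation)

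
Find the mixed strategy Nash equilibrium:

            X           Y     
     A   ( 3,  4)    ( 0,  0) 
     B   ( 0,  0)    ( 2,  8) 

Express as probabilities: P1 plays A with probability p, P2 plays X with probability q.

p = 0.6667, q = 0.4

Work:
Find probabilities that make opponent indifferent:
P2 chooses q to make P1 indifferent between A and B
P1 chooses p to make P2 indifferent between X and Y
Mixed NE: P1 plays (A: 0.6667, B: 0.3333), P2 plays (X: 0.4, Y: 0.6)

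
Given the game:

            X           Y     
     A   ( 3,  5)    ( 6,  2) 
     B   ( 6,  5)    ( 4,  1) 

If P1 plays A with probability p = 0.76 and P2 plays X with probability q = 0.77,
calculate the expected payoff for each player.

E[P1] = 4.134, E[P2] = 4.2548

Work:
E[P1] = p·q·π₁(A,X) + p·(1-q)·π₁(A,Y) + (1-p)·q·π₁(B,X) + (1-p)·(1-q)·π₁(B,Y)
= 0.76·0.77·3 + 0.76·0.23·6 + 0.24·0.77·6 + 0.24·0.23·4
= 4.134

E[P2] = 4.2548 (similar calculation)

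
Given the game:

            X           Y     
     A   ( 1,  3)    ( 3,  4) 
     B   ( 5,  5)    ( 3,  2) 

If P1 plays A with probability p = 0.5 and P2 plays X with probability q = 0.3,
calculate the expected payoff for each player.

E[P1] = 3.0, E[P2] = 3.3

Work:
E[P1] = p·q·π₁(A,X) + p·(1-q)·π₁(A,Y) + (1-p)·q·π₁(B,X) + (1-p)·(1-q)·π₁(B,Y)
= 0.5·0.3·1 + 0.5·0.7·3 + 0.5·0.3·5 + 0.5·0.7·3
= 3.0

E[P2] = 3.3 (similar calculation)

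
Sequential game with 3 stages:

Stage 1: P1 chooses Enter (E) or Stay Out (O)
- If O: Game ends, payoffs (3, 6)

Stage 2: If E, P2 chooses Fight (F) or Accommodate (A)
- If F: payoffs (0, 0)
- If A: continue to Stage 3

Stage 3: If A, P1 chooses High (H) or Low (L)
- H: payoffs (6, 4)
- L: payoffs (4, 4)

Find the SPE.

SPE: (E, A, H); Outcome (6, 4)

Work:
Stage 3: P1 chooses H (6 vs 4)
Stage 2: P2: F->0, A->4 (anticipating H). Choose A
Stage 1: P1: O->3, E->6 (anticipating A, H). Choose E
SPE path: E -> A -> H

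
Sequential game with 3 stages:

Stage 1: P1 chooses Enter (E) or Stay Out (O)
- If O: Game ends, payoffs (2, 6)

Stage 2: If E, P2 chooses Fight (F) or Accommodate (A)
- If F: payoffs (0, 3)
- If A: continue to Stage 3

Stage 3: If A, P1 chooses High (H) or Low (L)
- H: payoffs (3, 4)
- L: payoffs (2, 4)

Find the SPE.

SPE: (E, A, H); Outcome (3, 4)

Work:
Stage 3: P1 chooses H (3 vs 2)
Stage 2: P2: F->3, A->4 (anticipating H). Choose A
Stage 1: P1: O->2, E->3 (anticipating A, H). Choose E
SPE path: E -> A -> H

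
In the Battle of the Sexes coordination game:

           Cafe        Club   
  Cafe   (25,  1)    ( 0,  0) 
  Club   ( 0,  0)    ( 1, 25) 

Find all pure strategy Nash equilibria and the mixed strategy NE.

Pure NE: (Cafe, Cafe) and (Club, Club); Mixed NE: p = 0.9615, q = 0.0385

Work:
Check pure NE:
(Cafe, Cafe): (25, 1) - no unilateral deviation beneficial
(Club, Club): (1, 25) - no unilateral deviation beneficial
Mixed NE: P1 plays Cafe with p = 0.9615, P2 plays Cafe with q = 0.0385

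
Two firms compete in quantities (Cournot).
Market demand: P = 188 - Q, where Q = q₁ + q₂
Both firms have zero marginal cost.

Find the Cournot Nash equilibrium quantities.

q₁* = q₂* = 62.67; P* = 62.67

Work:
Profit: π_i = P·q_i = (a - q_i - q_j)·q_i
FOC: ∂π_i/∂q_i = a - 2q_i - q_j = 0
Reaction function: q_i = (188 - q_j)/2
Symmetry: q* = 188/3 = 62.67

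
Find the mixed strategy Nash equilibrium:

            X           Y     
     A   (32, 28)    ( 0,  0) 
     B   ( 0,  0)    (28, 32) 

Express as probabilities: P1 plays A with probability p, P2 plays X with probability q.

p = 0.5333, q = 0.4667

Work:
Find probabilities that make opponent indifferent:
P2 chooses q to make P1 indifferent between A and B
P1 chooses p to make P2 indifferent between X and Y
Mixed NE: P1 plays (A: 0.5333, B: 0.4667), P2 plays (X: 0.4667, Y: 0.5333)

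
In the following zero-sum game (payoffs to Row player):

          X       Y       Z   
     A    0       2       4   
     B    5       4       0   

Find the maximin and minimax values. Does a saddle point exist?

Maximin = 0, Minimax = 4, Saddle: False

Work:
Row minimums: [0, 0] → maximin = 0
Column maximums: [5, 4, 4] → minimax = 4
No saddle point (maximin ≠ minimax). Mixed strategy needed.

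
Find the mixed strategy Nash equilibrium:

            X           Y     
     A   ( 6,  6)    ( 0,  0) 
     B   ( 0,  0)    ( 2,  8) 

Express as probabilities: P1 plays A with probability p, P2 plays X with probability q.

p = 0.5714, q = 0.25

Work:
Find probabilities that make opponent indifferent:
P2 chooses q to make P1 indifferent between A and B
P1 chooses p to make P2 indifferent between X and Y
Mixed NE: P1 plays (A: 0.5714, B: 0.4286), P2 plays (X: 0.25, Y: 0.75)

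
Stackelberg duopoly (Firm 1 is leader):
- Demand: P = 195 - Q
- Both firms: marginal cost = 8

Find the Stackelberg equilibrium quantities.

q₁* (leader) = 93.5, q₂* (follower) = 46.75

Work:
Follower's reaction: q₂ = (a - c - q₁)/2
Leader substitutes: π₁ = q₁·(a - q₁ - (a-c-q₁)/2 - c)
FOC: q₁* = (195 - 8)/2 = 93.50
Then: q₂* = (195 - 8 - 93.5)/2 = 46.75
Leader has first-mover advantage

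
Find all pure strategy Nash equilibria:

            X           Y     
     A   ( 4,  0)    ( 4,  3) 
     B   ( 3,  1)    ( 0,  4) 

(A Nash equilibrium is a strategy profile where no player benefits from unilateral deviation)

Nash equilibrium: (A, Y)

Work:
Best responses:
  P1 vs X: payoffs [4, 3] → best response A (payoff 4)
  P1 vs Y: payoffs [4, 0] → best response A (payoff 4)
  P2 vs A: payoffs [0, 3] → best response Y (payoff 3)
  P2 vs B: payoffs [1, 4] → best response Y (payoff 4)
Mutual best responses: (A,Y) → Nash equilibria.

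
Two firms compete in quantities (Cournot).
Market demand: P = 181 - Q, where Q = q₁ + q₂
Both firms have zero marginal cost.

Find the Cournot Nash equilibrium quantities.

q₁* = q₂* = 60.33; P* = 60.33

Work:
Profit: π_i = P·q_i = (a - q_i - q_j)·q_i
FOC: ∂π_i/∂q_i = a - 2q_i - q_j = 0
Reaction function: q_i = (181 - q_j)/2
Symmetry: q* = 181/3 = 60.33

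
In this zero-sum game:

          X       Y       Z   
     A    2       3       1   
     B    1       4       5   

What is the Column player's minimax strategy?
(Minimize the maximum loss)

Column should play X, value = 2

Work:
Column player minimizes Row's maximum payoff:
Column X: max payoff to Row = 2
Column Y: max payoff to Row = 4
Column Z: max payoff to Row = 5
Minimum is 2, achieved by column X.
Minimax strategy: X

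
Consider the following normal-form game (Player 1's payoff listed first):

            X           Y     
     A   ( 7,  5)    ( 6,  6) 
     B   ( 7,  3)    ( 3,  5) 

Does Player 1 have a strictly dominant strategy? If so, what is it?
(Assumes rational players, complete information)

No strictly dominant strategy exists for Player 1

Work:
A strategy strictly dominates another if it gives a strictly higher payoff against every opponent action. Compare each pair of P1's strategies column-by-column:
  A vs B: [7 vs 7, 6 vs 3] → A does not strictly dominate B (column X: 7 ≤ 7)
  B vs A: [7 vs 7, 3 vs 6] → B does not strictly dominate A (column X: 7 ≤ 7)
No single strategy strictly dominates all others → no strictly dominant strategy.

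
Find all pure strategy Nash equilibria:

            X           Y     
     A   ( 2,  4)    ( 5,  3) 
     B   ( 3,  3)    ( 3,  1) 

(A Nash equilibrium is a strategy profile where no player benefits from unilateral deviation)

Nash equilibrium: (B, X)

Work:
Best responses:
  P1 vs X: payoffs [2, 3] → best response B (payoff 3)
  P1 vs Y: payoffs [5, 3] → best response A (payoff 5)
  P2 vs A: payoffs [4, 3] → best response X (payoff 4)
  P2 vs B: payoffs [3, 1] → best response X (payoff 3)
Mutual best responses: (B,X) → Nash equilibria.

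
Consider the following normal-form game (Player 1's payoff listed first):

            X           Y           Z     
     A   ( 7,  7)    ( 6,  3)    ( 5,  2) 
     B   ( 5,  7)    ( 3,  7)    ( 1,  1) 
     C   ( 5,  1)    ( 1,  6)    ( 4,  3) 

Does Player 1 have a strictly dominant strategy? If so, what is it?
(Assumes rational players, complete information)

Yes, Player 1's strictly dominant strategy is A

Work:
A strategy strictly dominates another if it gives a strictly higher payoff against every opponent action. Compare each pair of P1's strategies column-by-column:
  A vs B: [7 vs 5, 6 vs 3, 5 vs 1] → A strictly dominates B
  A vs C: [7 vs 5, 6 vs 1, 5 vs 4] → A strictly dominates C
  B vs A: [5 vs 7, 3 vs 6, 1 vs 5] → B does not strictly dominate A (column X: 5 ≤ 7)
  B vs C: [5 vs 5, 3 vs 1, 1 vs 4] → B does not strictly dominate C (column X: 5 ≤ 5)
  C vs A: [5 vs 7, 1 vs 6, 4 vs 5] → C does not strictly dominate A (column X: 5 ≤ 7)
  C vs B: [5 vs 5, 1 vs 3, 4 vs 1] → C does not strictly dominate B (column X: 5 ≤ 5)
A strictly dominates every other strategy → strictly dominant.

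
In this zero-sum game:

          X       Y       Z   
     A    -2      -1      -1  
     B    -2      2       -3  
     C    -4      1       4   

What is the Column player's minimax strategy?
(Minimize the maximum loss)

Column should play X, value = -2

Work:
Column player minimizes Row's maximum payoff:
Column X: max payoff to Row = -2
Column Y: max payoff to Row = 2
Column Z: max payoff to Row = 4
Minimum is -2, achieved by column X.
Minimax strategy: X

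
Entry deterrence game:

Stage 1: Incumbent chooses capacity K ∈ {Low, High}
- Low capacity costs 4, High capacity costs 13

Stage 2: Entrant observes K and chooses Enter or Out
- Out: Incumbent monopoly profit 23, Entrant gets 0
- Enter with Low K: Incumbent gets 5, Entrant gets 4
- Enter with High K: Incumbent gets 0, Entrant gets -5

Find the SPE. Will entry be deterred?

SPE: (High, Enter|Low, Out|High); Entry deterred. Incumbent net profit = 10

Work:
After Low K: Entrant enters (4 > 0)
After High K: Entrant stays out (-5 < 0)
Incumbent: Low → 5−4=1, High → 23−13=10
Incumbent chooses High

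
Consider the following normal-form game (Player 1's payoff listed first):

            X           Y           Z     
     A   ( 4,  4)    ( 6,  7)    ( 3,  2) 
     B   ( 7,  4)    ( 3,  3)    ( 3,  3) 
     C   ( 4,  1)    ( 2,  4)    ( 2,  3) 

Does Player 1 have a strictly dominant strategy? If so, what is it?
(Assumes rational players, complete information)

No strictly dominant strategy exists for Player 1

Work:
A strategy strictly dominates another if it gives a strictly higher payoff against every opponent action. Compare each pair of P1's strategies column-by-column:
  A vs B: [4 vs 7, 6 vs 3, 3 vs 3] → A does not strictly dominate B (column X: 4 ≤ 7)
  A vs C: [4 vs 4, 6 vs 2, 3 vs 2] → A does not strictly dominate C (column X: 4 ≤ 4)
  B vs A: [7 vs 4, 3 vs 6, 3 vs 3] → B does not strictly dominate A (column Y: 3 ≤ 6)
  B vs C: [7 vs 4, 3 vs 2, 3 vs 2] → B strictly dominates C
  C vs A: [4 vs 4, 2 vs 6, 2 vs 3] → C does not strictly dominate A (column X: 4 ≤ 4)
  C vs B: [4 vs 7, 2 vs 3, 2 vs 3] → C does not strictly dominate B (column X: 4 ≤ 7)
No single strategy strictly dominates all others → no strictly dominant strategy.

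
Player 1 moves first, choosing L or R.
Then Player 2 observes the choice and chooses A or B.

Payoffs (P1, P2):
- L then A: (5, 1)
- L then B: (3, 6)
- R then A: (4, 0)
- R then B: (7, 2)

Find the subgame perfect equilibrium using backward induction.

P1 plays R, P2 plays B after L and B after R; Payoff (7, 2)

Work:
Backward induction:
After L: P2 chooses B → P1 gets 3
After R: P2 chooses B → P1 gets 7
P1 chooses R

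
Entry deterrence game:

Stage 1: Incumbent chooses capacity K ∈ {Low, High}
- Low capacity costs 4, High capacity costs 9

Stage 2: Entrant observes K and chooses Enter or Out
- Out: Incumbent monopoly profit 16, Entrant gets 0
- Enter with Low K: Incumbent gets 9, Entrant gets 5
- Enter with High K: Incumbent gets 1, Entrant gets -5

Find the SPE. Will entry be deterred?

SPE: (High, Enter|Low, Out|High); Entry deterred. Incumbent net profit = 7

Work:
After Low K: Entrant enters (5 > 0)
After High K: Entrant stays out (-5 < 0)
Incumbent: Low → 9−4=5, High → 16−9=7
Incumbent chooses High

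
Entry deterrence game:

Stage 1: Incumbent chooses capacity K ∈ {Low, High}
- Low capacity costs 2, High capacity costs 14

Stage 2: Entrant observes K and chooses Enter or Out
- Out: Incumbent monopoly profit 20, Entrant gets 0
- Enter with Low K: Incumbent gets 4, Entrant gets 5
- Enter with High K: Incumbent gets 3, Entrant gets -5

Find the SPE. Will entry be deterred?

SPE: (High, Enter|Low, Out|High); Entry deterred. Incumbent net profit = 6

Work:
After Low K: Entrant enters (5 > 0)
After High K: Entrant stays out (-5 < 0)
Incumbent: Low → 4−2=2, High → 20−14=6
Incumbent chooses High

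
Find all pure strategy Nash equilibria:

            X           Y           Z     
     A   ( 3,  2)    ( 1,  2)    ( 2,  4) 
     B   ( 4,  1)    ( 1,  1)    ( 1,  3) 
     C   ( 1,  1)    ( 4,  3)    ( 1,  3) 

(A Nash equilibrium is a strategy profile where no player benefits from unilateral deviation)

Nash equilibrium: (A, Z), (C, Y)

Work:
Best responses:
  P1 vs X: payoffs [3, 4, 1] → best response B (payoff 4)
  P1 vs Y: payoffs [1, 1, 4] → best response C (payoff 4)
  P1 vs Z: payoffs [2, 1, 1] → best response A (payoff 2)
  P2 vs A: payoffs [2, 2, 4] → best response Z (payoff 4)
  P2 vs B: payoffs [1, 1, 3] → best response Z (payoff 3)
  P2 vs C: payoffs [1, 3, 3] → best response Y/Z (payoff 3)
Mutual best responses: (A,Z), (C,Y) → Nash equilibria.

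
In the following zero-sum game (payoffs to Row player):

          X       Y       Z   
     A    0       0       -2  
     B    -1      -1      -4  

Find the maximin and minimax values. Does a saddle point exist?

Maximin = -2, Minimax = -2, Saddle: True

Work:
Row minimums: [-2, -4] → maximin = -2
Column maximums: [0, 0, -2] → minimax = -2
Saddle point exists! Game value = -2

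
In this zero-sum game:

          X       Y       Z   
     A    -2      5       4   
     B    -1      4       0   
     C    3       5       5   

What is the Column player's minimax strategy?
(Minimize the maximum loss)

Column should play X, value = 3

Work:
Column player minimizes Row's maximum payoff:
Column X: max payoff to Row = 3
Column Y: max payoff to Row = 5
Column Z: max payoff to Row = 5
Minimum is 3, achieved by column X.
Minimax strategy: X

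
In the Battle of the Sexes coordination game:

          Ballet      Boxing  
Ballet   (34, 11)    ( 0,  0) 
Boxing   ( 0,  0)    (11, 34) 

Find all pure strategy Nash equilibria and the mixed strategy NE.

Pure NE: (Ballet, Ballet) and (Boxing, Boxing); Mixed NE: p = 0.7556, q = 0.2444

Work:
Check pure NE:
(Ballet, Ballet): (34, 11) - no unilateral deviation beneficial
(Boxing, Boxing): (11, 34) - no unilateral deviation beneficial
Mixed NE: P1 plays Ballet with p = 0.7556, P2 plays Ballet with q = 0.2444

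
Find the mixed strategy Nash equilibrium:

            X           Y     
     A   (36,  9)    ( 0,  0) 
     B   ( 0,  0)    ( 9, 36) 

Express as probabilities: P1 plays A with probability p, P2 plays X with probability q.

p = 0.8, q = 0.2

Work:
Find probabilities that make opponent indifferent:
P2 chooses q to make P1 indifferent between A and B
P1 chooses p to make P2 indifferent between X and Y
Mixed NE: P1 plays (A: 0.8, B: 0.2), P2 plays (X: 0.2, Y: 0.8)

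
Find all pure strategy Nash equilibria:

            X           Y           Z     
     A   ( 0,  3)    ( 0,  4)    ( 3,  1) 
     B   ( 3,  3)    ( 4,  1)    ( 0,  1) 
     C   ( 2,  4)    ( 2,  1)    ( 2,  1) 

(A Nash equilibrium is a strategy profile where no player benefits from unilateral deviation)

Nash equilibrium: (B, X)

Work:
Best responses:
  P1 vs X: payoffs [0, 3, 2] → best response B (payoff 3)
  P1 vs Y: payoffs [0, 4, 2] → best response B (payoff 4)
  P1 vs Z: payoffs [3, 0, 2] → best response A (payoff 3)
  P2 vs A: payoffs [3, 4, 1] → best response Y (payoff 4)
  P2 vs B: payoffs [3, 1, 1] → best response X (payoff 3)
  P2 vs C: payoffs [4, 1, 1] → best response X (payoff 4)
Mutual best responses: (B,X) → Nash equilibria.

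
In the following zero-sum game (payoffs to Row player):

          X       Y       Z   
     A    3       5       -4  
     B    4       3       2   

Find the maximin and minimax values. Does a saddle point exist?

Maximin = 2, Minimax = 2, Saddle: True

Work:
Row minimums: [-4, 2] → maximin = 2
Column maximums: [4, 5, 2] → minimax = 2
Saddle point exists! Game value = 2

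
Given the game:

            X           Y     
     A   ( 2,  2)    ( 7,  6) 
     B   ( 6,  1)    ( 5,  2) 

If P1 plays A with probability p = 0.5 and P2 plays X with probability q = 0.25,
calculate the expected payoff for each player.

E[P1] = 5.5, E[P2] = 3.375

Work:
E[P1] = p·q·π₁(A,X) + p·(1-q)·π₁(A,Y) + (1-p)·q·π₁(B,X) + (1-p)·(1-q)·π₁(B,Y)
= 0.5·0.25·2 + 0.5·0.75·7 + 0.5·0.25·6 + 0.5·0.75·5
= 5.5

E[P2] = 3.375 (similar calculation)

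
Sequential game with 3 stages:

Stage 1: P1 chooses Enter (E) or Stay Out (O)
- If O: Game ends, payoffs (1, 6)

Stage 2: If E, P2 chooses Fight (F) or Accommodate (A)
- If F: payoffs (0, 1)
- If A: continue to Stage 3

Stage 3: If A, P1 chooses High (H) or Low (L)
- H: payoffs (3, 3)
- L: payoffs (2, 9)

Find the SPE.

SPE: (E, A, H); Outcome (3, 3)

Work:
Stage 3: P1 chooses H (3 vs 2)
Stage 2: P2: F->1, A->3 (anticipating H). Choose A
Stage 1: P1: O->1, E->3 (anticipating A, H). Choose E
SPE path: E -> A -> H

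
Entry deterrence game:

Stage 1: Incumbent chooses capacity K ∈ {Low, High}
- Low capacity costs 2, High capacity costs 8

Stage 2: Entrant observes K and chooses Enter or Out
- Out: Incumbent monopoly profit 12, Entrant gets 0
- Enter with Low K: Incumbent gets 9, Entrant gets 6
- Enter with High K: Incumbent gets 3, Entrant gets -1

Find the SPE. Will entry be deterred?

SPE: (Low, Enter|Low, Out|High); Entry not deterred. Incumbent net profit = 7, Entrant gets 6

Work:
After Low K: Entrant enters (6 > 0)
After High K: Entrant stays out (-1 < 0)
Incumbent: Low → 9−2=7, High → 12−8=4
Incumbent chooses Low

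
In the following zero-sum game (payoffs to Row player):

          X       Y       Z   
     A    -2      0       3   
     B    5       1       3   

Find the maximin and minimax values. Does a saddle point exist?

Maximin = 1, Minimax = 1, Saddle: True

Work:
Row minimums: [-2, 1] → maximin = 1
Column maximums: [5, 1, 3] → minimax = 1
Saddle point exists! Game value = 1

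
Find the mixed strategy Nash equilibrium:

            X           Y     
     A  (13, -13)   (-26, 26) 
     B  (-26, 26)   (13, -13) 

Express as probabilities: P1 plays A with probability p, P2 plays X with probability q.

p = 0.5, q = 0.5

Work:
Find probabilities that make opponent indifferent:
P2 chooses q to make P1 indifferent between A and B
P1 chooses p to make P2 indifferent between X and Y
Mixed NE: P1 plays (A: 0.5, B: 0.5), P2 plays (X: 0.5, Y: 0.5)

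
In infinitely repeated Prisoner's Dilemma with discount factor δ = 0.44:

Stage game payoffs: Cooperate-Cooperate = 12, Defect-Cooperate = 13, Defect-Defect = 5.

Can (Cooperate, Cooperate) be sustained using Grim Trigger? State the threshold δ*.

δ* = 0.125; since δ = 0.44 ≥ 0.125, cooperation can be sustained

Work:
For Grim Trigger:
Cooperate forever: 12/(1-δ)
Defect then punished: 13 + 5·δ/(1-δ)
Need: 12/(1-δ) ≥ 13 + 5·δ/(1-δ)
Solving: δ ≥ (T-R)/(T-P) = (13-12)/(13-5) = 0.125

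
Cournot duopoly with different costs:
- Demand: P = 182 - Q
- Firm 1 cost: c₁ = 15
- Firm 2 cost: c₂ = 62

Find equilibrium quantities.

q₁* = 71.33, q₂* = 24.33

Work:
Reaction: q₁ = (182 - 15 - q₂)/2
Reaction: q₂ = (182 - 62 - q₁)/2
Solve simultaneously:
q₁* = (182 - 2×15 + 62)/3 = 71.33
q₂* = (182 - 2×62 + 15)/3 = 24.33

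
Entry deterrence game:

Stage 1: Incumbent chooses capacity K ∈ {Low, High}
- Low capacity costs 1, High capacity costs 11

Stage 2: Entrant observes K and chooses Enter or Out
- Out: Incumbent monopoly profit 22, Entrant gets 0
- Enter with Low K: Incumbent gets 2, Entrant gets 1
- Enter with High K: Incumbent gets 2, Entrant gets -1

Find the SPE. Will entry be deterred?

SPE: (High, Enter|Low, Out|High); Entry deterred. Incumbent net profit = 11

Work:
After Low K: Entrant enters (1 > 0)
After High K: Entrant stays out (-1 < 0)
Incumbent: Low → 2−1=1, High → 22−11=11
Incumbent chooses High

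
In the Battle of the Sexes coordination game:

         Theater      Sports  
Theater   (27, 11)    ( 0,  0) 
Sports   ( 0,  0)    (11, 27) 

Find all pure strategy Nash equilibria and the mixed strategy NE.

Pure NE: (Theater, Theater) and (Sports, Sports); Mixed NE: p = 0.7105, q = 0.2895

Work:
Check pure NE:
(Theater, Theater): (27, 11) - no unilateral deviation beneficial
(Sports, Sports): (11, 27) - no unilateral deviation beneficial
Mixed NE: P1 plays Theater with p = 0.7105, P2 plays Theater with q = 0.2895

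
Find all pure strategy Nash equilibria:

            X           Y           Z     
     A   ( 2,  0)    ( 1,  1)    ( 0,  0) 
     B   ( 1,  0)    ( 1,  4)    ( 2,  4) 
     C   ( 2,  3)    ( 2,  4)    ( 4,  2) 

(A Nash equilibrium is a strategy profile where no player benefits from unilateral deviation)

Nash equilibrium: (C, Y)

Work:
Best responses:
  P1 vs X: payoffs [2, 1, 2] → best response A/C (payoff 2)
  P1 vs Y: payoffs [1, 1, 2] → best response C (payoff 2)
  P1 vs Z: payoffs [0, 2, 4] → best response C (payoff 4)
  P2 vs A: payoffs [0, 1, 0] → best response Y (payoff 1)
  P2 vs B: payoffs [0, 4, 4] → best response Y/Z (payoff 4)
  P2 vs C: payoffs [3, 4, 2] → best response Y (payoff 4)
Mutual best responses: (C,Y) → Nash equilibria.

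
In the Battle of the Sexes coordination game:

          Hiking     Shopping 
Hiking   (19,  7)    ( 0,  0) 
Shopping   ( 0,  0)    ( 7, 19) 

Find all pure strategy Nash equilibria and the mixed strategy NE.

Pure NE: (Hiking, Hiking) and (Shopping, Shopping); Mixed NE: p = 0.7308, q = 0.2692

Work:
Check pure NE:
(Hiking, Hiking): (19, 7) - no unilateral deviation beneficial
(Shopping, Shopping): (7, 19) - no unilateral deviation beneficial
Mixed NE: P1 plays Hiking with p = 0.7308, P2 plays Hiking with q = 0.2692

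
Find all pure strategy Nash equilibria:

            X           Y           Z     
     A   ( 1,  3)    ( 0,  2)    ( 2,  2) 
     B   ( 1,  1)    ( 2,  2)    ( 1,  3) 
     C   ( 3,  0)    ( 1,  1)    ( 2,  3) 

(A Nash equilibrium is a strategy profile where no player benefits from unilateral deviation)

Nash equilibrium: (C, Z)

Work:
Best responses:
  P1 vs X: payoffs [1, 1, 3] → best response C (payoff 3)
  P1 vs Y: payoffs [0, 2, 1] → best response B (payoff 2)
  P1 vs Z: payoffs [2, 1, 2] → best response A/C (payoff 2)
  P2 vs A: payoffs [3, 2, 2] → best response X (payoff 3)
  P2 vs B: payoffs [1, 2, 3] → best response Z (payoff 3)
  P2 vs C: payoffs [0, 1, 3] → best response Z (payoff 3)
Mutual best responses: (C,Z) → Nash equilibria.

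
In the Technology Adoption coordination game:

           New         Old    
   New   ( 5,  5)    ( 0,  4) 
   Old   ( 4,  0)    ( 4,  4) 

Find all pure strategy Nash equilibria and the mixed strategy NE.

Pure NE: (New, New) and (Old, Old); Mixed NE: p = 0.8, q = 0.8

Work:
Check pure NE:
(New, New): (5, 5) - no unilateral deviation beneficial
(Old, Old): (4, 4) - no unilateral deviation beneficial
Mixed NE: P1 plays New with p = 0.8, P2 plays New with q = 0.8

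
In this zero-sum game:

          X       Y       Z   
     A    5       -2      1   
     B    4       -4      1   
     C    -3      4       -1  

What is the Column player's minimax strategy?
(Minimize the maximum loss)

Column should play Z, value = 1

Work:
Column player minimizes Row's maximum payoff:
Column X: max payoff to Row = 5
Column Y: max payoff to Row = 4
Column Z: max payoff to Row = 1
Minimum is 1, achieved by column Z.
Minimax strategy: Z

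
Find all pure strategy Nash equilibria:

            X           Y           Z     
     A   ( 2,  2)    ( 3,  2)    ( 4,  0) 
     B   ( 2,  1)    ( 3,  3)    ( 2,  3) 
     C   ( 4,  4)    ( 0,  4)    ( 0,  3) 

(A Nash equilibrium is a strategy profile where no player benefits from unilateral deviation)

Nash equilibrium: (A, Y), (B, Y), (C, X)

Work:
Best responses:
  P1 vs X: payoffs [2, 2, 4] → best response C (payoff 4)
  P1 vs Y: payoffs [3, 3, 0] → best response A/B (payoff 3)
  P1 vs Z: payoffs [4, 2, 0] → best response A (payoff 4)
  P2 vs A: payoffs [2, 2, 0] → best response X/Y (payoff 2)
  P2 vs B: payoffs [1, 3, 3] → best response Y/Z (payoff 3)
  P2 vs C: payoffs [4, 4, 3] → best response X/Y (payoff 4)
Mutual best responses: (A,Y), (B,Y), (C,X) → Nash equilibria.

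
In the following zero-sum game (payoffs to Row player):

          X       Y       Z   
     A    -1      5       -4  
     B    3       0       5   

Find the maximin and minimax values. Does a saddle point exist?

Maximin = 0, Minimax = 3, Saddle: False

Work:
Row minimums: [-4, 0] → maximin = 0
Column maximums: [3, 5, 5] → minimax = 3
No saddle point (maximin ≠ minimax). Mixed strategy needed.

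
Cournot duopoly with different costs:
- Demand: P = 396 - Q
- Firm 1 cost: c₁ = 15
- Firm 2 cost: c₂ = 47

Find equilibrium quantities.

q₁* = 137.67, q₂* = 105.67

Work:
Reaction: q₁ = (396 - 15 - q₂)/2
Reaction: q₂ = (396 - 47 - q₁)/2
Solve simultaneously:
q₁* = (396 - 2×15 + 47)/3 = 137.67
q₂* = (396 - 2×47 + 15)/3 = 105.67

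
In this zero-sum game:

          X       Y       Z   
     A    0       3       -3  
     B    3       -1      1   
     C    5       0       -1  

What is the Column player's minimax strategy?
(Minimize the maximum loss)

Column should play Z, value = 1

Work:
Column player minimizes Row's maximum payoff:
Column X: max payoff to Row = 5
Column Y: max payoff to Row = 3
Column Z: max payoff to Row = 1
Minimum is 1, achieved by column Z.
Minimax strategy: Z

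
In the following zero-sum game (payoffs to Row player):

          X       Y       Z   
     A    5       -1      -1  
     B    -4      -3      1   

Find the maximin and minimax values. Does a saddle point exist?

Maximin = -1, Minimax = -1, Saddle: True

Work:
Row minimums: [-1, -4] → maximin = -1
Column maximums: [5, -1, 1] → minimax = -1
Saddle point exists! Game value = -1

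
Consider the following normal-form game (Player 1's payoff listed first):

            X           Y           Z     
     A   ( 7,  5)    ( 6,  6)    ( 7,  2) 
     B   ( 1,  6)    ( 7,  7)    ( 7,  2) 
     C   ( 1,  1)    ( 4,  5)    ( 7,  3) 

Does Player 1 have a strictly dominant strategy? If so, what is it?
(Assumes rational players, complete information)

No strictly dominant strategy exists for Player 1

Work:
A strategy strictly dominates another if it gives a strictly higher payoff against every opponent action. Compare each pair of P1's strategies column-by-column:
  A vs B: [7 vs 1, 6 vs 7, 7 vs 7] → A does not strictly dominate B (column Y: 6 ≤ 7)
  A vs C: [7 vs 1, 6 vs 4, 7 vs 7] → A does not strictly dominate C (column Z: 7 ≤ 7)
  B vs A: [1 vs 7, 7 vs 6, 7 vs 7] → B does not strictly dominate A (column X: 1 ≤ 7)
  B vs C: [1 vs 1, 7 vs 4, 7 vs 7] → B does not strictly dominate C (column X: 1 ≤ 1)
  C vs A: [1 vs 7, 4 vs 6, 7 vs 7] → C does not strictly dominate A (column X: 1 ≤ 7)
  C vs B: [1 vs 1, 4 vs 7, 7 vs 7] → C does not strictly dominate B (column X: 1 ≤ 1)
No single strategy strictly dominates all others → no strictly dominant strategy.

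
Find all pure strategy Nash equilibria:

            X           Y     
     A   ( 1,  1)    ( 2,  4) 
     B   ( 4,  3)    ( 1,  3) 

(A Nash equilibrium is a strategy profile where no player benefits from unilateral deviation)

Nash equilibrium: (A, Y), (B, X)

Work:
Best responses:
  P1 vs X: payoffs [1, 4] → best response B (payoff 4)
  P1 vs Y: payoffs [2, 1] → best response A (payoff 2)
  P2 vs A: payoffs [1, 4] → best response Y (payoff 4)
  P2 vs B: payoffs [3, 3] → best response X/Y (payoff 3)
Mutual best responses: (A,Y), (B,X) → Nash equilibria.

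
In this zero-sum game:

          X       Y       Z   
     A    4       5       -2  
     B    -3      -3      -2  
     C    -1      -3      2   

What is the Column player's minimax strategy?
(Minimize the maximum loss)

Column should play Z, value = 2

Work:
Column player minimizes Row's maximum payoff:
Column X: max payoff to Row = 4
Column Y: max payoff to Row = 5
Column Z: max payoff to Row = 2
Minimum is 2, achieved by column Z.
Minimax strategy: Z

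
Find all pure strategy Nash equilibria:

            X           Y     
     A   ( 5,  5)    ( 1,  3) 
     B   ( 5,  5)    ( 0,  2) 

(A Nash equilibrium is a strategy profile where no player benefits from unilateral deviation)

Nash equilibrium: (A, X), (B, X)

Work:
Best responses:
  P1 vs X: payoffs [5, 5] → best response A/B (payoff 5)
  P1 vs Y: payoffs [1, 0] → best response A (payoff 1)
  P2 vs A: payoffs [5, 3] → best response X (payoff 5)
  P2 vs B: payoffs [5, 2] → best response X (payoff 5)
Mutual best responses: (A,X), (B,X) → Nash equilibria.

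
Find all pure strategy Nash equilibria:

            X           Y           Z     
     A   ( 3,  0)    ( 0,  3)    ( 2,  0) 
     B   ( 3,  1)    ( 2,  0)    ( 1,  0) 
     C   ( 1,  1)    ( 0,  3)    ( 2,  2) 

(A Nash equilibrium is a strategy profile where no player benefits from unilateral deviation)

Nash equilibrium: (B, X)

Work:
Best responses:
  P1 vs X: payoffs [3, 3, 1] → best response A/B (payoff 3)
  P1 vs Y: payoffs [0, 2, 0] → best response B (payoff 2)
  P1 vs Z: payoffs [2, 1, 2] → best response A/C (payoff 2)
  P2 vs A: payoffs [0, 3, 0] → best response Y (payoff 3)
  P2 vs B: payoffs [1, 0, 0] → best response X (payoff 1)
  P2 vs C: payoffs [1, 3, 2] → best response Y (payoff 3)
Mutual best responses: (B,X) → Nash equilibria.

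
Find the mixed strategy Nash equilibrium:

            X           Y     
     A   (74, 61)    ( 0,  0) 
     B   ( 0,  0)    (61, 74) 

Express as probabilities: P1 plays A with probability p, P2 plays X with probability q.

p = 0.5481, q = 0.4519

Work:
Find probabilities that make opponent indifferent:
P2 chooses q to make P1 indifferent between A and B
P1 chooses p to make P2 indifferent between X and Y
Mixed NE: P1 plays (A: 0.5481, B: 0.4519), P2 plays (X: 0.4519, Y: 0.5481)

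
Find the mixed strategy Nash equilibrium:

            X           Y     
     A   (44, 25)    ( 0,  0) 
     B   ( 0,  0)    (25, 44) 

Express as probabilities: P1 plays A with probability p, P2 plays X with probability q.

p = 0.6377, q = 0.3623

Work:
Find probabilities that make opponent indifferent:
P2 chooses q to make P1 indifferent between A and B
P1 chooses p to make P2 indifferent between X and Y
Mixed NE: P1 plays (A: 0.6377, B: 0.3623), P2 plays (X: 0.3623, Y: 0.6377)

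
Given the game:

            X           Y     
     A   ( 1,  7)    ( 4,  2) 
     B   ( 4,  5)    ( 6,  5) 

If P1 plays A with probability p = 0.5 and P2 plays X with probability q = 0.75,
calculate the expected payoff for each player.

E[P1] = 3.125, E[P2] = 5.375

Work:
E[P1] = p·q·π₁(A,X) + p·(1-q)·π₁(A,Y) + (1-p)·q·π₁(B,X) + (1-p)·(1-q)·π₁(B,Y)
= 0.5·0.75·1 + 0.5·0.25·4 + 0.5·0.75·4 + 0.5·0.25·6
= 3.125

E[P2] = 5.375 (similar calculation)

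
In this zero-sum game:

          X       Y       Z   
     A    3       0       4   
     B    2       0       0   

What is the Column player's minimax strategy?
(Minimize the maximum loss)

Column should play Y, value = 0

Work:
Column player minimizes Row's maximum payoff:
Column X: max payoff to Row = 3
Column Y: max payoff to Row = 0
Column Z: max payoff to Row = 4
Minimum is 0, achieved by column Y.
Minimax strategy: Y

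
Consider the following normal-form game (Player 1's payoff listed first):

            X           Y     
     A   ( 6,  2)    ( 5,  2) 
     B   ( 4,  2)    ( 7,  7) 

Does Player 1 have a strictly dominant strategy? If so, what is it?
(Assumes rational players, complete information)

No strictly dominant strategy exists for Player 1

Work:
A strategy strictly dominates another if it gives a strictly higher payoff against every opponent action. Compare each pair of P1's strategies column-by-column:
  A vs B: [6 vs 4, 5 vs 7] → A does not strictly dominate B (column Y: 5 ≤ 7)
  B vs A: [4 vs 6, 7 vs 5] → B does not strictly dominate A (column X: 4 ≤ 6)
No single strategy strictly dominates all others → no strictly dominant strategy.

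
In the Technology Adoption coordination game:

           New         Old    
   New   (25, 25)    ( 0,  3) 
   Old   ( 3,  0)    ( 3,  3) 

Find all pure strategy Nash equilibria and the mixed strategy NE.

Pure NE: (New, New) and (Old, Old); Mixed NE: p = 0.12, q = 0.12

Work:
Check pure NE:
(New, New): (25, 25) - no unilateral deviation beneficial
(Old, Old): (3, 3) - no unilateral deviation beneficial
Mixed NE: P1 plays New with p = 0.12, P2 plays New with q = 0.12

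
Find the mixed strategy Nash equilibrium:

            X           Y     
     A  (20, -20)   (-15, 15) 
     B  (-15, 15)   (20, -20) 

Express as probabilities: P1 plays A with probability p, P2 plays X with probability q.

p = 0.5, q = 0.5

Work:
Find probabilities that make opponent indifferent:
P2 chooses q to make P1 indifferent between A and B
P1 chooses p to make P2 indifferent between X and Y
Mixed NE: P1 plays (A: 0.5, B: 0.5), P2 plays (X: 0.5, Y: 0.5)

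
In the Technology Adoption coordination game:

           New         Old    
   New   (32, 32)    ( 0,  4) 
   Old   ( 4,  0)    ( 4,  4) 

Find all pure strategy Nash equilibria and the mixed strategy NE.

Pure NE: (New, New) and (Old, Old); Mixed NE: p = 0.125, q = 0.125

Work:
Check pure NE:
(New, New): (32, 32) - no unilateral deviation beneficial
(Old, Old): (4, 4) - no unilateral deviation beneficial
Mixed NE: P1 plays New with p = 0.125, P2 plays New with q = 0.125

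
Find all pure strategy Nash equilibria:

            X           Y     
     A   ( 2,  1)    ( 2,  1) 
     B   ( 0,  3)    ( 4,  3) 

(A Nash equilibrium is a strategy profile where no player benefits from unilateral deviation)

Nash equilibrium: (A, X), (B, Y)

Work:
Best responses:
  P1 vs X: payoffs [2, 0] → best response A (payoff 2)
  P1 vs Y: payoffs [2, 4] → best response B (payoff 4)
  P2 vs A: payoffs [1, 1] → best response X/Y (payoff 1)
  P2 vs B: payoffs [3, 3] → best response X/Y (payoff 3)
Mutual best responses: (A,X), (B,Y) → Nash equilibria.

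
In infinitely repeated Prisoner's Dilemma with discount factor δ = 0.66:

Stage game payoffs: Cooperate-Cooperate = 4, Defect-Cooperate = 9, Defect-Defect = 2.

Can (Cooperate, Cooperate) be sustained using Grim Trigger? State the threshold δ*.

δ* = 0.7143; since δ = 0.66 < 0.7143, cooperation cannot be sustained

Work:
For Grim Trigger:
Cooperate forever: 4/(1-δ)
Defect then punished: 9 + 2·δ/(1-δ)
Need: 4/(1-δ) ≥ 9 + 2·δ/(1-δ)
Solving: δ ≥ (T-R)/(T-P) = (9-4)/(9-2) = 0.7143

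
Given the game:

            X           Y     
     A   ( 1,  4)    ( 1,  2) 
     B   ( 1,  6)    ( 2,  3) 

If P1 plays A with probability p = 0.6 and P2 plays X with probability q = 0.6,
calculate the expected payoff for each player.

E[P1] = 1.16, E[P2] = 3.84

Work:
E[P1] = p·q·π₁(A,X) + p·(1-q)·π₁(A,Y) + (1-p)·q·π₁(B,X) + (1-p)·(1-q)·π₁(B,Y)
= 0.6·0.6·1 + 0.6·0.4·1 + 0.4·0.6·1 + 0.4·0.4·2
= 1.16

E[P2] = 3.84 (similar calculation)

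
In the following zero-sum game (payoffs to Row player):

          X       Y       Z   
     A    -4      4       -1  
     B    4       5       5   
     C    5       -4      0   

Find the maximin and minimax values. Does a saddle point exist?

Maximin = 4, Minimax = 5, Saddle: False

Work:
Row minimums: [-4, 4, -4] → maximin = 4
Column maximums: [5, 5, 5] → minimax = 5
No saddle point (maximin ≠ minimax). Mixed strategy needed.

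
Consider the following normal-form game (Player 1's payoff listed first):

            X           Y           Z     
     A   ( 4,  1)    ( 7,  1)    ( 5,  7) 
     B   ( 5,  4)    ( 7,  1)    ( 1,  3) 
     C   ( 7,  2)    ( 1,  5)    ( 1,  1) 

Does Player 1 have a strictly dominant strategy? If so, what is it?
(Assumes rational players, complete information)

No strictly dominant strategy exists for Player 1

Work:
A strategy strictly dominates another if it gives a strictly higher payoff against every opponent action. Compare each pair of P1's strategies column-by-column:
  A vs B: [4 vs 5, 7 vs 7, 5 vs 1] → A does not strictly dominate B (column X: 4 ≤ 5)
  A vs C: [4 vs 7, 7 vs 1, 5 vs 1] → A does not strictly dominate C (column X: 4 ≤ 7)
  B vs A: [5 vs 4, 7 vs 7, 1 vs 5] → B does not strictly dominate A (column Y: 7 ≤ 7)
  B vs C: [5 vs 7, 7 vs 1, 1 vs 1] → B does not strictly dominate C (column X: 5 ≤ 7)
  C vs A: [7 vs 4, 1 vs 7, 1 vs 5] → C does not strictly dominate A (column Y: 1 ≤ 7)
  C vs B: [7 vs 5, 1 vs 7, 1 vs 1] → C does not strictly dominate B (column Y: 1 ≤ 7)
No single strategy strictly dominates all others → no strictly dominant strategy.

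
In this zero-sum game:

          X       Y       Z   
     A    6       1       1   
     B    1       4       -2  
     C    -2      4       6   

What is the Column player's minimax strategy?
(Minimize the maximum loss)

Column should play Y, value = 4

Work:
Column player minimizes Row's maximum payoff:
Column X: max payoff to Row = 6
Column Y: max payoff to Row = 4
Column Z: max payoff to Row = 6
Minimum is 4, achieved by column Y.
Minimax strategy: Y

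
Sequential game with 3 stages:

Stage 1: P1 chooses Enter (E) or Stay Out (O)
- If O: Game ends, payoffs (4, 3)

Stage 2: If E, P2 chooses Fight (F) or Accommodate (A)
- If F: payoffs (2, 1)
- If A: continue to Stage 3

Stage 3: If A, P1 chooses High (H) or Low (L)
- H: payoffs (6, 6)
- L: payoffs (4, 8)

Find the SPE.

SPE: (E, A, H); Outcome (6, 6)

Work:
Stage 3: P1 chooses H (6 vs 4)
Stage 2: P2: F->1, A->6 (anticipating H). Choose A
Stage 1: P1: O->4, E->6 (anticipating A, H). Choose E
SPE path: E -> A -> H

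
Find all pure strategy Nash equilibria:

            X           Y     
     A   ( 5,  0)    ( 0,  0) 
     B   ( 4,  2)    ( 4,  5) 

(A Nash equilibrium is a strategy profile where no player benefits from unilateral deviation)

Nash equilibrium: (A, X), (B, Y)

Work:
Best responses:
  P1 vs X: payoffs [5, 4] → best response A (payoff 5)
  P1 vs Y: payoffs [0, 4] → best response B (payoff 4)
  P2 vs A: payoffs [0, 0] → best response X/Y (payoff 0)
  P2 vs B: payoffs [2, 5] → best response Y (payoff 5)
Mutual best responses: (A,X), (B,Y) → Nash equilibria.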